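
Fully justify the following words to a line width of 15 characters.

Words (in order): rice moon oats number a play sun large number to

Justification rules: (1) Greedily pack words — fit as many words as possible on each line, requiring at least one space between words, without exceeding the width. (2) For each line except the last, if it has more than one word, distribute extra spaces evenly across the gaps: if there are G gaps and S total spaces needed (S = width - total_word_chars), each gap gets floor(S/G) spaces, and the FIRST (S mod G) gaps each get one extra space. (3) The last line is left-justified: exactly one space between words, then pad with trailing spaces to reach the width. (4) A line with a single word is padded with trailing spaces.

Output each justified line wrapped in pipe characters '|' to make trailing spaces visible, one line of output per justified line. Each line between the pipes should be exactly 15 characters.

Line 1: ['rice', 'moon', 'oats'] (min_width=14, slack=1)
Line 2: ['number', 'a', 'play'] (min_width=13, slack=2)
Line 3: ['sun', 'large'] (min_width=9, slack=6)
Line 4: ['number', 'to'] (min_width=9, slack=6)

Answer: |rice  moon oats|
|number  a  play|
|sun       large|
|number to      |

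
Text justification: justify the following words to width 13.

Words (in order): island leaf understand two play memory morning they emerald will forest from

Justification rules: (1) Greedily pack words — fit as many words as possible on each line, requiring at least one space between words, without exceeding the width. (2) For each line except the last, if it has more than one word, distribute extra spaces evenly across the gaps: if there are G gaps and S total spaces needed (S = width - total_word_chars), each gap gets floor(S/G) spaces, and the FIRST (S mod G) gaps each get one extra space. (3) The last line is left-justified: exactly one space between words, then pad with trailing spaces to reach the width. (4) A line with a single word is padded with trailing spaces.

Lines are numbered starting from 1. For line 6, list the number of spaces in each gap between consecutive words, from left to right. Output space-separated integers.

Answer: 2

Derivation:
Line 1: ['island', 'leaf'] (min_width=11, slack=2)
Line 2: ['understand'] (min_width=10, slack=3)
Line 3: ['two', 'play'] (min_width=8, slack=5)
Line 4: ['memory'] (min_width=6, slack=7)
Line 5: ['morning', 'they'] (min_width=12, slack=1)
Line 6: ['emerald', 'will'] (min_width=12, slack=1)
Line 7: ['forest', 'from'] (min_width=11, slack=2)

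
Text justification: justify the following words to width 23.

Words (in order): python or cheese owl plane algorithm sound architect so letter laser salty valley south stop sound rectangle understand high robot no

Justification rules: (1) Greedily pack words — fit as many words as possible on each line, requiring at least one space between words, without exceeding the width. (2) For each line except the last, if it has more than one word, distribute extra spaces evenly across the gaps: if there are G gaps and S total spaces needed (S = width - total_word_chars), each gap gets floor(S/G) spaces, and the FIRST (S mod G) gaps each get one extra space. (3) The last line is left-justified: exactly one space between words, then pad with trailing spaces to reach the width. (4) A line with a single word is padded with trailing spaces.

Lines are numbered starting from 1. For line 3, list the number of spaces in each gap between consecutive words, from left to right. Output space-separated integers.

Answer: 3 3

Derivation:
Line 1: ['python', 'or', 'cheese', 'owl'] (min_width=20, slack=3)
Line 2: ['plane', 'algorithm', 'sound'] (min_width=21, slack=2)
Line 3: ['architect', 'so', 'letter'] (min_width=19, slack=4)
Line 4: ['laser', 'salty', 'valley'] (min_width=18, slack=5)
Line 5: ['south', 'stop', 'sound'] (min_width=16, slack=7)
Line 6: ['rectangle', 'understand'] (min_width=20, slack=3)
Line 7: ['high', 'robot', 'no'] (min_width=13, slack=10)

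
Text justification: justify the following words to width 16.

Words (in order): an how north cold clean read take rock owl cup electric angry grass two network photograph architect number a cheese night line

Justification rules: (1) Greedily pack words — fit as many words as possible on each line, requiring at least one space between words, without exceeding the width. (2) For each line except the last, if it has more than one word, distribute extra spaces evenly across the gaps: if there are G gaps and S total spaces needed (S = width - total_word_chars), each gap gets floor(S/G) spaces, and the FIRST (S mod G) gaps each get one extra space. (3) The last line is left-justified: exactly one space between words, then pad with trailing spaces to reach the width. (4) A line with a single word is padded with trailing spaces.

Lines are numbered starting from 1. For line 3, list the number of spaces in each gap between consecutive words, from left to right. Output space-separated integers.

Answer: 3 2

Derivation:
Line 1: ['an', 'how', 'north'] (min_width=12, slack=4)
Line 2: ['cold', 'clean', 'read'] (min_width=15, slack=1)
Line 3: ['take', 'rock', 'owl'] (min_width=13, slack=3)
Line 4: ['cup', 'electric'] (min_width=12, slack=4)
Line 5: ['angry', 'grass', 'two'] (min_width=15, slack=1)
Line 6: ['network'] (min_width=7, slack=9)
Line 7: ['photograph'] (min_width=10, slack=6)
Line 8: ['architect', 'number'] (min_width=16, slack=0)
Line 9: ['a', 'cheese', 'night'] (min_width=14, slack=2)
Line 10: ['line'] (min_width=4, slack=12)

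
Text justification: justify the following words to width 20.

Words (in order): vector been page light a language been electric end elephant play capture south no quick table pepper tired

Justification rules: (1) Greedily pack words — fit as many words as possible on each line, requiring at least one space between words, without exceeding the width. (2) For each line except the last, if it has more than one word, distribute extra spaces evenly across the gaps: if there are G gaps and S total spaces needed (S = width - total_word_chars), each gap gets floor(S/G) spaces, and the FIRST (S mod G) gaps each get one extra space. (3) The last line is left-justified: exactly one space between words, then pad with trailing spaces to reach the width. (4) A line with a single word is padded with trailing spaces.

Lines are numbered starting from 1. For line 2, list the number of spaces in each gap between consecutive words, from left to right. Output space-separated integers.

Line 1: ['vector', 'been', 'page'] (min_width=16, slack=4)
Line 2: ['light', 'a', 'language'] (min_width=16, slack=4)
Line 3: ['been', 'electric', 'end'] (min_width=17, slack=3)
Line 4: ['elephant', 'play'] (min_width=13, slack=7)
Line 5: ['capture', 'south', 'no'] (min_width=16, slack=4)
Line 6: ['quick', 'table', 'pepper'] (min_width=18, slack=2)
Line 7: ['tired'] (min_width=5, slack=15)

Answer: 3 3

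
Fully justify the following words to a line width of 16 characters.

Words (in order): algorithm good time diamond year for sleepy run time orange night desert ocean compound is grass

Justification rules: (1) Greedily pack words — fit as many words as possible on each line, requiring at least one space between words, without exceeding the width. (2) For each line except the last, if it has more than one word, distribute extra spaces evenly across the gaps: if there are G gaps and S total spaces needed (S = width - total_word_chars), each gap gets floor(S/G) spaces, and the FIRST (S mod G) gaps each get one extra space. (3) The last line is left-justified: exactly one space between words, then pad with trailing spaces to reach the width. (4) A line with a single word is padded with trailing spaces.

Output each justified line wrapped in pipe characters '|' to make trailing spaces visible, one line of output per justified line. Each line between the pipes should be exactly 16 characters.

Line 1: ['algorithm', 'good'] (min_width=14, slack=2)
Line 2: ['time', 'diamond'] (min_width=12, slack=4)
Line 3: ['year', 'for', 'sleepy'] (min_width=15, slack=1)
Line 4: ['run', 'time', 'orange'] (min_width=15, slack=1)
Line 5: ['night', 'desert'] (min_width=12, slack=4)
Line 6: ['ocean', 'compound'] (min_width=14, slack=2)
Line 7: ['is', 'grass'] (min_width=8, slack=8)

Answer: |algorithm   good|
|time     diamond|
|year  for sleepy|
|run  time orange|
|night     desert|
|ocean   compound|
|is grass        |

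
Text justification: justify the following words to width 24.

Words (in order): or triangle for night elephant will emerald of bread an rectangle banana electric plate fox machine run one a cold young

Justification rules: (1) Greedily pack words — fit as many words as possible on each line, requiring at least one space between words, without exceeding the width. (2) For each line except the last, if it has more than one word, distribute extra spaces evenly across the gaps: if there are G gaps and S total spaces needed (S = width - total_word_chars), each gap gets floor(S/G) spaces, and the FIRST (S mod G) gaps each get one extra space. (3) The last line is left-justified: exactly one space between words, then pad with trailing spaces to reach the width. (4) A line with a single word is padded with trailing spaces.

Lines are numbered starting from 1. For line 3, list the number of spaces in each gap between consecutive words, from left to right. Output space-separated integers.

Answer: 4 4

Derivation:
Line 1: ['or', 'triangle', 'for', 'night'] (min_width=21, slack=3)
Line 2: ['elephant', 'will', 'emerald', 'of'] (min_width=24, slack=0)
Line 3: ['bread', 'an', 'rectangle'] (min_width=18, slack=6)
Line 4: ['banana', 'electric', 'plate'] (min_width=21, slack=3)
Line 5: ['fox', 'machine', 'run', 'one', 'a'] (min_width=21, slack=3)
Line 6: ['cold', 'young'] (min_width=10, slack=14)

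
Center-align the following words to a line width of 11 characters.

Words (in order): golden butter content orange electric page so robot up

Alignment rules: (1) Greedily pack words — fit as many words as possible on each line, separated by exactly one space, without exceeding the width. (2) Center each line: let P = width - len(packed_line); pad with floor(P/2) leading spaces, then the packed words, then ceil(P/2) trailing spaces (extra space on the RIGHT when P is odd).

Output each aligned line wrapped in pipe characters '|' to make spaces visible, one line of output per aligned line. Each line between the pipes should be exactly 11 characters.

Answer: |  golden   |
|  butter   |
|  content  |
|  orange   |
| electric  |
|  page so  |
| robot up  |

Derivation:
Line 1: ['golden'] (min_width=6, slack=5)
Line 2: ['butter'] (min_width=6, slack=5)
Line 3: ['content'] (min_width=7, slack=4)
Line 4: ['orange'] (min_width=6, slack=5)
Line 5: ['electric'] (min_width=8, slack=3)
Line 6: ['page', 'so'] (min_width=7, slack=4)
Line 7: ['robot', 'up'] (min_width=8, slack=3)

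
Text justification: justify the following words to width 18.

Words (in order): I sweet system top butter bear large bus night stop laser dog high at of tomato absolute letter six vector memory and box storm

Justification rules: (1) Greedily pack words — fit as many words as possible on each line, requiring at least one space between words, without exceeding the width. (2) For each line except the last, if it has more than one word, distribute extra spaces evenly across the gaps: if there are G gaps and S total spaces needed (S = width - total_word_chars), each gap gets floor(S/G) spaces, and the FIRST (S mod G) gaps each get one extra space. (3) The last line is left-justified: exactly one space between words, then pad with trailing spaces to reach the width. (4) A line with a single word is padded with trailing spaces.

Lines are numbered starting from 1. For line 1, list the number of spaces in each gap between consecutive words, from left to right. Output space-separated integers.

Line 1: ['I', 'sweet', 'system', 'top'] (min_width=18, slack=0)
Line 2: ['butter', 'bear', 'large'] (min_width=17, slack=1)
Line 3: ['bus', 'night', 'stop'] (min_width=14, slack=4)
Line 4: ['laser', 'dog', 'high', 'at'] (min_width=17, slack=1)
Line 5: ['of', 'tomato', 'absolute'] (min_width=18, slack=0)
Line 6: ['letter', 'six', 'vector'] (min_width=17, slack=1)
Line 7: ['memory', 'and', 'box'] (min_width=14, slack=4)
Line 8: ['storm'] (min_width=5, slack=13)

Answer: 1 1 1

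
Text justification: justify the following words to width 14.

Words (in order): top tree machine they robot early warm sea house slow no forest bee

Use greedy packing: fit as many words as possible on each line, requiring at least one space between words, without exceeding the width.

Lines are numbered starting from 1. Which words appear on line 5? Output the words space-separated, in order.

Line 1: ['top', 'tree'] (min_width=8, slack=6)
Line 2: ['machine', 'they'] (min_width=12, slack=2)
Line 3: ['robot', 'early'] (min_width=11, slack=3)
Line 4: ['warm', 'sea', 'house'] (min_width=14, slack=0)
Line 5: ['slow', 'no', 'forest'] (min_width=14, slack=0)
Line 6: ['bee'] (min_width=3, slack=11)

Answer: slow no forest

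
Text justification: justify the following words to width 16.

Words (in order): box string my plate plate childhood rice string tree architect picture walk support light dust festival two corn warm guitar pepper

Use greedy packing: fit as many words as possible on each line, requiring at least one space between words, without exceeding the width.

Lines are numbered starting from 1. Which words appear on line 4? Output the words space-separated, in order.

Answer: string tree

Derivation:
Line 1: ['box', 'string', 'my'] (min_width=13, slack=3)
Line 2: ['plate', 'plate'] (min_width=11, slack=5)
Line 3: ['childhood', 'rice'] (min_width=14, slack=2)
Line 4: ['string', 'tree'] (min_width=11, slack=5)
Line 5: ['architect'] (min_width=9, slack=7)
Line 6: ['picture', 'walk'] (min_width=12, slack=4)
Line 7: ['support', 'light'] (min_width=13, slack=3)
Line 8: ['dust', 'festival'] (min_width=13, slack=3)
Line 9: ['two', 'corn', 'warm'] (min_width=13, slack=3)
Line 10: ['guitar', 'pepper'] (min_width=13, slack=3)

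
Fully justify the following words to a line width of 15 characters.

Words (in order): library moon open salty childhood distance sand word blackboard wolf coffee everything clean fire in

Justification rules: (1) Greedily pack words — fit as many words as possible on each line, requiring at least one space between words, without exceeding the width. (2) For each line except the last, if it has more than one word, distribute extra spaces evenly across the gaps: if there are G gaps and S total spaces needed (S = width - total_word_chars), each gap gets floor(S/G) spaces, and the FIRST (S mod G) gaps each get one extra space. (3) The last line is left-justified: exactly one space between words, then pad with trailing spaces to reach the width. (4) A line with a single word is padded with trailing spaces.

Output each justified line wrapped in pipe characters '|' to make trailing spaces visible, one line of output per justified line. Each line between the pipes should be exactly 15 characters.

Answer: |library    moon|
|open      salty|
|childhood      |
|distance   sand|
|word blackboard|
|wolf     coffee|
|everything     |
|clean fire in  |

Derivation:
Line 1: ['library', 'moon'] (min_width=12, slack=3)
Line 2: ['open', 'salty'] (min_width=10, slack=5)
Line 3: ['childhood'] (min_width=9, slack=6)
Line 4: ['distance', 'sand'] (min_width=13, slack=2)
Line 5: ['word', 'blackboard'] (min_width=15, slack=0)
Line 6: ['wolf', 'coffee'] (min_width=11, slack=4)
Line 7: ['everything'] (min_width=10, slack=5)
Line 8: ['clean', 'fire', 'in'] (min_width=13, slack=2)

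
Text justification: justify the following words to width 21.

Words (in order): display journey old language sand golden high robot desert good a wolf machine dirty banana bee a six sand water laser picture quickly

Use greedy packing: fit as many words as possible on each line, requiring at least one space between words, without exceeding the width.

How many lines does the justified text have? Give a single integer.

Answer: 7

Derivation:
Line 1: ['display', 'journey', 'old'] (min_width=19, slack=2)
Line 2: ['language', 'sand', 'golden'] (min_width=20, slack=1)
Line 3: ['high', 'robot', 'desert'] (min_width=17, slack=4)
Line 4: ['good', 'a', 'wolf', 'machine'] (min_width=19, slack=2)
Line 5: ['dirty', 'banana', 'bee', 'a'] (min_width=18, slack=3)
Line 6: ['six', 'sand', 'water', 'laser'] (min_width=20, slack=1)
Line 7: ['picture', 'quickly'] (min_width=15, slack=6)
Total lines: 7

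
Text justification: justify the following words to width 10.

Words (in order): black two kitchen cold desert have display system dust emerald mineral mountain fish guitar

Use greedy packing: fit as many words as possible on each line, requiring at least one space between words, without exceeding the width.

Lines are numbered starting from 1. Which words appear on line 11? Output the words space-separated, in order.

Answer: mountain

Derivation:
Line 1: ['black', 'two'] (min_width=9, slack=1)
Line 2: ['kitchen'] (min_width=7, slack=3)
Line 3: ['cold'] (min_width=4, slack=6)
Line 4: ['desert'] (min_width=6, slack=4)
Line 5: ['have'] (min_width=4, slack=6)
Line 6: ['display'] (min_width=7, slack=3)
Line 7: ['system'] (min_width=6, slack=4)
Line 8: ['dust'] (min_width=4, slack=6)
Line 9: ['emerald'] (min_width=7, slack=3)
Line 10: ['mineral'] (min_width=7, slack=3)
Line 11: ['mountain'] (min_width=8, slack=2)
Line 12: ['fish'] (min_width=4, slack=6)
Line 13: ['guitar'] (min_width=6, slack=4)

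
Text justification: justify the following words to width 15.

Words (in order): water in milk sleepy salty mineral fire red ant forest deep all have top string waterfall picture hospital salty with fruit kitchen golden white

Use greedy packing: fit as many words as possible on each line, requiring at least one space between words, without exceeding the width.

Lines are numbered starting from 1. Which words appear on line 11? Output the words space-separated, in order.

Answer: kitchen golden

Derivation:
Line 1: ['water', 'in', 'milk'] (min_width=13, slack=2)
Line 2: ['sleepy', 'salty'] (min_width=12, slack=3)
Line 3: ['mineral', 'fire'] (min_width=12, slack=3)
Line 4: ['red', 'ant', 'forest'] (min_width=14, slack=1)
Line 5: ['deep', 'all', 'have'] (min_width=13, slack=2)
Line 6: ['top', 'string'] (min_width=10, slack=5)
Line 7: ['waterfall'] (min_width=9, slack=6)
Line 8: ['picture'] (min_width=7, slack=8)
Line 9: ['hospital', 'salty'] (min_width=14, slack=1)
Line 10: ['with', 'fruit'] (min_width=10, slack=5)
Line 11: ['kitchen', 'golden'] (min_width=14, slack=1)
Line 12: ['white'] (min_width=5, slack=10)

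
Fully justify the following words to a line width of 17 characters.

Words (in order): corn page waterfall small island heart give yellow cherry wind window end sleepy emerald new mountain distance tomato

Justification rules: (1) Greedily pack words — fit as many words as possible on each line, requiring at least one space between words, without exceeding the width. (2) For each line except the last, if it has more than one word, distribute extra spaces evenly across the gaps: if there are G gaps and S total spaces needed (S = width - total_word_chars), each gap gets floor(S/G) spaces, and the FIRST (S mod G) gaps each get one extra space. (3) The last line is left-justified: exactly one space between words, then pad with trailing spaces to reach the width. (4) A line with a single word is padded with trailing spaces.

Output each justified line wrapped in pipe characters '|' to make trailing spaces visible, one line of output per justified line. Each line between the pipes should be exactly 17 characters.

Line 1: ['corn', 'page'] (min_width=9, slack=8)
Line 2: ['waterfall', 'small'] (min_width=15, slack=2)
Line 3: ['island', 'heart', 'give'] (min_width=17, slack=0)
Line 4: ['yellow', 'cherry'] (min_width=13, slack=4)
Line 5: ['wind', 'window', 'end'] (min_width=15, slack=2)
Line 6: ['sleepy', 'emerald'] (min_width=14, slack=3)
Line 7: ['new', 'mountain'] (min_width=12, slack=5)
Line 8: ['distance', 'tomato'] (min_width=15, slack=2)

Answer: |corn         page|
|waterfall   small|
|island heart give|
|yellow     cherry|
|wind  window  end|
|sleepy    emerald|
|new      mountain|
|distance tomato  |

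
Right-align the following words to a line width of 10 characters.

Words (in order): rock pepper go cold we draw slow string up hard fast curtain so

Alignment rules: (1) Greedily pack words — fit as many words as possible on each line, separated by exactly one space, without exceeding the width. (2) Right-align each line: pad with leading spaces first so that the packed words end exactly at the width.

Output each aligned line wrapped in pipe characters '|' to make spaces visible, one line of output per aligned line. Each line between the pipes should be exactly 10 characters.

Answer: |      rock|
| pepper go|
|   cold we|
| draw slow|
| string up|
| hard fast|
|curtain so|

Derivation:
Line 1: ['rock'] (min_width=4, slack=6)
Line 2: ['pepper', 'go'] (min_width=9, slack=1)
Line 3: ['cold', 'we'] (min_width=7, slack=3)
Line 4: ['draw', 'slow'] (min_width=9, slack=1)
Line 5: ['string', 'up'] (min_width=9, slack=1)
Line 6: ['hard', 'fast'] (min_width=9, slack=1)
Line 7: ['curtain', 'so'] (min_width=10, slack=0)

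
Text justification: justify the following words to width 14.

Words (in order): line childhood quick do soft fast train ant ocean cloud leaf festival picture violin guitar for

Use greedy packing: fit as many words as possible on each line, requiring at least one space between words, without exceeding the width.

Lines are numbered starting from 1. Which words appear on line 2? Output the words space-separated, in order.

Answer: quick do soft

Derivation:
Line 1: ['line', 'childhood'] (min_width=14, slack=0)
Line 2: ['quick', 'do', 'soft'] (min_width=13, slack=1)
Line 3: ['fast', 'train', 'ant'] (min_width=14, slack=0)
Line 4: ['ocean', 'cloud'] (min_width=11, slack=3)
Line 5: ['leaf', 'festival'] (min_width=13, slack=1)
Line 6: ['picture', 'violin'] (min_width=14, slack=0)
Line 7: ['guitar', 'for'] (min_width=10, slack=4)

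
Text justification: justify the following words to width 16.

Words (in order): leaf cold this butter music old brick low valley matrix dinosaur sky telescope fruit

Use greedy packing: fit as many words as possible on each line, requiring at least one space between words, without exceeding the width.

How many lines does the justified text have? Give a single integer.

Line 1: ['leaf', 'cold', 'this'] (min_width=14, slack=2)
Line 2: ['butter', 'music', 'old'] (min_width=16, slack=0)
Line 3: ['brick', 'low', 'valley'] (min_width=16, slack=0)
Line 4: ['matrix', 'dinosaur'] (min_width=15, slack=1)
Line 5: ['sky', 'telescope'] (min_width=13, slack=3)
Line 6: ['fruit'] (min_width=5, slack=11)
Total lines: 6

Answer: 6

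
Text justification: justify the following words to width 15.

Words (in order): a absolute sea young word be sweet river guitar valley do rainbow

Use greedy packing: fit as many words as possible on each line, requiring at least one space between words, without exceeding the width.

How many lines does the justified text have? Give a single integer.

Line 1: ['a', 'absolute', 'sea'] (min_width=14, slack=1)
Line 2: ['young', 'word', 'be'] (min_width=13, slack=2)
Line 3: ['sweet', 'river'] (min_width=11, slack=4)
Line 4: ['guitar', 'valley'] (min_width=13, slack=2)
Line 5: ['do', 'rainbow'] (min_width=10, slack=5)
Total lines: 5

Answer: 5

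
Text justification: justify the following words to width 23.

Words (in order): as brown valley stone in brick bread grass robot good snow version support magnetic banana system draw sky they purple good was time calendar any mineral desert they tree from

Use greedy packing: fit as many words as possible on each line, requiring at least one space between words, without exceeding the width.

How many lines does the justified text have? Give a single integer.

Answer: 8

Derivation:
Line 1: ['as', 'brown', 'valley', 'stone'] (min_width=21, slack=2)
Line 2: ['in', 'brick', 'bread', 'grass'] (min_width=20, slack=3)
Line 3: ['robot', 'good', 'snow', 'version'] (min_width=23, slack=0)
Line 4: ['support', 'magnetic', 'banana'] (min_width=23, slack=0)
Line 5: ['system', 'draw', 'sky', 'they'] (min_width=20, slack=3)
Line 6: ['purple', 'good', 'was', 'time'] (min_width=20, slack=3)
Line 7: ['calendar', 'any', 'mineral'] (min_width=20, slack=3)
Line 8: ['desert', 'they', 'tree', 'from'] (min_width=21, slack=2)
Total lines: 8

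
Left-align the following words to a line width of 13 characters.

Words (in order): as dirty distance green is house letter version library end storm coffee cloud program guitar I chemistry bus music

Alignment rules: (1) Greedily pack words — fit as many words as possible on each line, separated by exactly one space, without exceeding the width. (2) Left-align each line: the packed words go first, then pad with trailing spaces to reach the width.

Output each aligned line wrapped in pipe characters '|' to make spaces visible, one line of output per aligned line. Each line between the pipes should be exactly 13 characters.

Line 1: ['as', 'dirty'] (min_width=8, slack=5)
Line 2: ['distance'] (min_width=8, slack=5)
Line 3: ['green', 'is'] (min_width=8, slack=5)
Line 4: ['house', 'letter'] (min_width=12, slack=1)
Line 5: ['version'] (min_width=7, slack=6)
Line 6: ['library', 'end'] (min_width=11, slack=2)
Line 7: ['storm', 'coffee'] (min_width=12, slack=1)
Line 8: ['cloud', 'program'] (min_width=13, slack=0)
Line 9: ['guitar', 'I'] (min_width=8, slack=5)
Line 10: ['chemistry', 'bus'] (min_width=13, slack=0)
Line 11: ['music'] (min_width=5, slack=8)

Answer: |as dirty     |
|distance     |
|green is     |
|house letter |
|version      |
|library end  |
|storm coffee |
|cloud program|
|guitar I     |
|chemistry bus|
|music        |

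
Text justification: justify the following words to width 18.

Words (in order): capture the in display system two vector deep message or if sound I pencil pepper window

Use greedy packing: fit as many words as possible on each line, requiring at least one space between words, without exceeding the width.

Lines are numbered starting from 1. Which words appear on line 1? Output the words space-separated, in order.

Answer: capture the in

Derivation:
Line 1: ['capture', 'the', 'in'] (min_width=14, slack=4)
Line 2: ['display', 'system', 'two'] (min_width=18, slack=0)
Line 3: ['vector', 'deep'] (min_width=11, slack=7)
Line 4: ['message', 'or', 'if'] (min_width=13, slack=5)
Line 5: ['sound', 'I', 'pencil'] (min_width=14, slack=4)
Line 6: ['pepper', 'window'] (min_width=13, slack=5)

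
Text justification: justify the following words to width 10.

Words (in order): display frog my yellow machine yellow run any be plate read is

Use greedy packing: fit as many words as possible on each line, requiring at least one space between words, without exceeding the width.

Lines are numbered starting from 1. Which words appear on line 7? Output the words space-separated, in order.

Line 1: ['display'] (min_width=7, slack=3)
Line 2: ['frog', 'my'] (min_width=7, slack=3)
Line 3: ['yellow'] (min_width=6, slack=4)
Line 4: ['machine'] (min_width=7, slack=3)
Line 5: ['yellow', 'run'] (min_width=10, slack=0)
Line 6: ['any', 'be'] (min_width=6, slack=4)
Line 7: ['plate', 'read'] (min_width=10, slack=0)
Line 8: ['is'] (min_width=2, slack=8)

Answer: plate read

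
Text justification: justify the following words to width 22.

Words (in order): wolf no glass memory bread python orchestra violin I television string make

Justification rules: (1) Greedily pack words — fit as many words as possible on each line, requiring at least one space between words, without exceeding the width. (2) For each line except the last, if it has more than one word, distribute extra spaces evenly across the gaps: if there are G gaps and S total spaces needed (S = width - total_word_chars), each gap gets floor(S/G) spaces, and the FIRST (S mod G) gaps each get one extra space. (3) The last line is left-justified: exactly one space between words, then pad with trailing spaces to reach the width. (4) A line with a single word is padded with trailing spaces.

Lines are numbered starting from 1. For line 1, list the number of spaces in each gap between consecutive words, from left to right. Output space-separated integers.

Answer: 2 2 1

Derivation:
Line 1: ['wolf', 'no', 'glass', 'memory'] (min_width=20, slack=2)
Line 2: ['bread', 'python', 'orchestra'] (min_width=22, slack=0)
Line 3: ['violin', 'I', 'television'] (min_width=19, slack=3)
Line 4: ['string', 'make'] (min_width=11, slack=11)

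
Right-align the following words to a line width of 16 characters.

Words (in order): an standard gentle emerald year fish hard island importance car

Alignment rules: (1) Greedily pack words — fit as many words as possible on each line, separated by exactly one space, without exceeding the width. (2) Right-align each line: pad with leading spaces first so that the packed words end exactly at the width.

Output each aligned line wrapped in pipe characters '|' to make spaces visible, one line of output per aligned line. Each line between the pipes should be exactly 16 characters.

Line 1: ['an', 'standard'] (min_width=11, slack=5)
Line 2: ['gentle', 'emerald'] (min_width=14, slack=2)
Line 3: ['year', 'fish', 'hard'] (min_width=14, slack=2)
Line 4: ['island'] (min_width=6, slack=10)
Line 5: ['importance', 'car'] (min_width=14, slack=2)

Answer: |     an standard|
|  gentle emerald|
|  year fish hard|
|          island|
|  importance car|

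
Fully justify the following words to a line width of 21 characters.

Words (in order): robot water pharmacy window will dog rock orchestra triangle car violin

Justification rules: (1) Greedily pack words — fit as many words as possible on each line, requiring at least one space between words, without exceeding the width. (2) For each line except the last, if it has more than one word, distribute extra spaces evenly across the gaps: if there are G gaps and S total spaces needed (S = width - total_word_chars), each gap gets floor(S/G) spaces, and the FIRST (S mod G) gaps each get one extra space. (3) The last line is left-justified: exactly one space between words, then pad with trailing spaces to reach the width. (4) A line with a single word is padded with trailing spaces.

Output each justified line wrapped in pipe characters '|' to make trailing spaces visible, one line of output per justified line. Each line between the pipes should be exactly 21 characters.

Answer: |robot  water pharmacy|
|window  will dog rock|
|orchestra    triangle|
|car violin           |

Derivation:
Line 1: ['robot', 'water', 'pharmacy'] (min_width=20, slack=1)
Line 2: ['window', 'will', 'dog', 'rock'] (min_width=20, slack=1)
Line 3: ['orchestra', 'triangle'] (min_width=18, slack=3)
Line 4: ['car', 'violin'] (min_width=10, slack=11)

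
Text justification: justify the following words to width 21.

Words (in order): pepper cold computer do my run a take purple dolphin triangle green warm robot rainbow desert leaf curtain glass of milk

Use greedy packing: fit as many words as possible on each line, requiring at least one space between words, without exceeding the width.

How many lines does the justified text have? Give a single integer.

Line 1: ['pepper', 'cold', 'computer'] (min_width=20, slack=1)
Line 2: ['do', 'my', 'run', 'a', 'take'] (min_width=16, slack=5)
Line 3: ['purple', 'dolphin'] (min_width=14, slack=7)
Line 4: ['triangle', 'green', 'warm'] (min_width=19, slack=2)
Line 5: ['robot', 'rainbow', 'desert'] (min_width=20, slack=1)
Line 6: ['leaf', 'curtain', 'glass', 'of'] (min_width=21, slack=0)
Line 7: ['milk'] (min_width=4, slack=17)
Total lines: 7

Answer: 7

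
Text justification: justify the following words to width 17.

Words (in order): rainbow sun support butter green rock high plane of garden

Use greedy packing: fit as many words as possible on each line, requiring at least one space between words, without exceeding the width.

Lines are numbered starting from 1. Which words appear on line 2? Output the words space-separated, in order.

Answer: support butter

Derivation:
Line 1: ['rainbow', 'sun'] (min_width=11, slack=6)
Line 2: ['support', 'butter'] (min_width=14, slack=3)
Line 3: ['green', 'rock', 'high'] (min_width=15, slack=2)
Line 4: ['plane', 'of', 'garden'] (min_width=15, slack=2)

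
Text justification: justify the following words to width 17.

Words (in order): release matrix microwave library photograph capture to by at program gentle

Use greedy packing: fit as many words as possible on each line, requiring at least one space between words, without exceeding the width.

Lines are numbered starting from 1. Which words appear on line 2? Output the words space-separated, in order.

Answer: microwave library

Derivation:
Line 1: ['release', 'matrix'] (min_width=14, slack=3)
Line 2: ['microwave', 'library'] (min_width=17, slack=0)
Line 3: ['photograph'] (min_width=10, slack=7)
Line 4: ['capture', 'to', 'by', 'at'] (min_width=16, slack=1)
Line 5: ['program', 'gentle'] (min_width=14, slack=3)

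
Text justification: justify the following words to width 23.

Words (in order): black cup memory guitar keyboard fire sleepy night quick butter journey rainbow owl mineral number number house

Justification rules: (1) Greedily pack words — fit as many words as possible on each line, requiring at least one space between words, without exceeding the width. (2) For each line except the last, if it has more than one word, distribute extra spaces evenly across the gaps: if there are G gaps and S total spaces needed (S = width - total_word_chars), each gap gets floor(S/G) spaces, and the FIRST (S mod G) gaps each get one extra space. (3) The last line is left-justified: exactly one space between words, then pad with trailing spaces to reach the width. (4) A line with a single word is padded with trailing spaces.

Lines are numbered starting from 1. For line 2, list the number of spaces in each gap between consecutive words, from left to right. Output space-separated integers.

Line 1: ['black', 'cup', 'memory', 'guitar'] (min_width=23, slack=0)
Line 2: ['keyboard', 'fire', 'sleepy'] (min_width=20, slack=3)
Line 3: ['night', 'quick', 'butter'] (min_width=18, slack=5)
Line 4: ['journey', 'rainbow', 'owl'] (min_width=19, slack=4)
Line 5: ['mineral', 'number', 'number'] (min_width=21, slack=2)
Line 6: ['house'] (min_width=5, slack=18)

Answer: 3 2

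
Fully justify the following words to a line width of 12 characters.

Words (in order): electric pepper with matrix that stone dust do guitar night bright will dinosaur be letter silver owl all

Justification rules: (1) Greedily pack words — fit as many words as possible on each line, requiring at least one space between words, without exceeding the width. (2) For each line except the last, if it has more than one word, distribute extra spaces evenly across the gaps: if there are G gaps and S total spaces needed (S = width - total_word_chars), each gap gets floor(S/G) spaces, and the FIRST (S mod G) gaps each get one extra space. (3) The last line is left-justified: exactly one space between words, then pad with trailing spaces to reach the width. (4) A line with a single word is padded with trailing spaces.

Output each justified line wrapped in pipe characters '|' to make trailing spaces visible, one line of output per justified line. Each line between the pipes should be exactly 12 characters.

Line 1: ['electric'] (min_width=8, slack=4)
Line 2: ['pepper', 'with'] (min_width=11, slack=1)
Line 3: ['matrix', 'that'] (min_width=11, slack=1)
Line 4: ['stone', 'dust'] (min_width=10, slack=2)
Line 5: ['do', 'guitar'] (min_width=9, slack=3)
Line 6: ['night', 'bright'] (min_width=12, slack=0)
Line 7: ['will'] (min_width=4, slack=8)
Line 8: ['dinosaur', 'be'] (min_width=11, slack=1)
Line 9: ['letter'] (min_width=6, slack=6)
Line 10: ['silver', 'owl'] (min_width=10, slack=2)
Line 11: ['all'] (min_width=3, slack=9)

Answer: |electric    |
|pepper  with|
|matrix  that|
|stone   dust|
|do    guitar|
|night bright|
|will        |
|dinosaur  be|
|letter      |
|silver   owl|
|all         |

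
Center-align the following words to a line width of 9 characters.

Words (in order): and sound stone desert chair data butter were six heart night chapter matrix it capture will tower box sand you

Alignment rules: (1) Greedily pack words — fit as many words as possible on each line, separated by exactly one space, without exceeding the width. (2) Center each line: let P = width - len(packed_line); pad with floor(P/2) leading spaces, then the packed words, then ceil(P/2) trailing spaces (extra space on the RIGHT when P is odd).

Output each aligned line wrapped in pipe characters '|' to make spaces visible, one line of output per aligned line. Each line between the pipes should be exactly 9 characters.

Line 1: ['and', 'sound'] (min_width=9, slack=0)
Line 2: ['stone'] (min_width=5, slack=4)
Line 3: ['desert'] (min_width=6, slack=3)
Line 4: ['chair'] (min_width=5, slack=4)
Line 5: ['data'] (min_width=4, slack=5)
Line 6: ['butter'] (min_width=6, slack=3)
Line 7: ['were', 'six'] (min_width=8, slack=1)
Line 8: ['heart'] (min_width=5, slack=4)
Line 9: ['night'] (min_width=5, slack=4)
Line 10: ['chapter'] (min_width=7, slack=2)
Line 11: ['matrix', 'it'] (min_width=9, slack=0)
Line 12: ['capture'] (min_width=7, slack=2)
Line 13: ['will'] (min_width=4, slack=5)
Line 14: ['tower', 'box'] (min_width=9, slack=0)
Line 15: ['sand', 'you'] (min_width=8, slack=1)

Answer: |and sound|
|  stone  |
| desert  |
|  chair  |
|  data   |
| butter  |
|were six |
|  heart  |
|  night  |
| chapter |
|matrix it|
| capture |
|  will   |
|tower box|
|sand you |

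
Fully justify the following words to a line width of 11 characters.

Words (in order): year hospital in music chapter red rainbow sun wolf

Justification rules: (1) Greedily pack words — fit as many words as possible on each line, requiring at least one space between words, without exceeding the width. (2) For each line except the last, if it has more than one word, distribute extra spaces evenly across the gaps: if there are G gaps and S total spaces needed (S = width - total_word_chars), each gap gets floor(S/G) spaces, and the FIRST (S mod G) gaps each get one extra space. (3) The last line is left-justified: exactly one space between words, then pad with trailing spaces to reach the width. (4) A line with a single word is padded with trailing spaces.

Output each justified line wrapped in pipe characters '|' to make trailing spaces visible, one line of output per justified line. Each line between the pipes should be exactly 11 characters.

Answer: |year       |
|hospital in|
|music      |
|chapter red|
|rainbow sun|
|wolf       |

Derivation:
Line 1: ['year'] (min_width=4, slack=7)
Line 2: ['hospital', 'in'] (min_width=11, slack=0)
Line 3: ['music'] (min_width=5, slack=6)
Line 4: ['chapter', 'red'] (min_width=11, slack=0)
Line 5: ['rainbow', 'sun'] (min_width=11, slack=0)
Line 6: ['wolf'] (min_width=4, slack=7)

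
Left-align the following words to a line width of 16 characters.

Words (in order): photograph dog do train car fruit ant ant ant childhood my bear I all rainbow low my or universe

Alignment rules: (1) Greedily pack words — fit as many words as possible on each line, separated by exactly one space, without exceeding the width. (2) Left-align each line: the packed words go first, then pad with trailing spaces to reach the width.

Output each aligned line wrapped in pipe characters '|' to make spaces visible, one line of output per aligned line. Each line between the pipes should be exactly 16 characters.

Answer: |photograph dog  |
|do train car    |
|fruit ant ant   |
|ant childhood my|
|bear I all      |
|rainbow low my  |
|or universe     |

Derivation:
Line 1: ['photograph', 'dog'] (min_width=14, slack=2)
Line 2: ['do', 'train', 'car'] (min_width=12, slack=4)
Line 3: ['fruit', 'ant', 'ant'] (min_width=13, slack=3)
Line 4: ['ant', 'childhood', 'my'] (min_width=16, slack=0)
Line 5: ['bear', 'I', 'all'] (min_width=10, slack=6)
Line 6: ['rainbow', 'low', 'my'] (min_width=14, slack=2)
Line 7: ['or', 'universe'] (min_width=11, slack=5)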